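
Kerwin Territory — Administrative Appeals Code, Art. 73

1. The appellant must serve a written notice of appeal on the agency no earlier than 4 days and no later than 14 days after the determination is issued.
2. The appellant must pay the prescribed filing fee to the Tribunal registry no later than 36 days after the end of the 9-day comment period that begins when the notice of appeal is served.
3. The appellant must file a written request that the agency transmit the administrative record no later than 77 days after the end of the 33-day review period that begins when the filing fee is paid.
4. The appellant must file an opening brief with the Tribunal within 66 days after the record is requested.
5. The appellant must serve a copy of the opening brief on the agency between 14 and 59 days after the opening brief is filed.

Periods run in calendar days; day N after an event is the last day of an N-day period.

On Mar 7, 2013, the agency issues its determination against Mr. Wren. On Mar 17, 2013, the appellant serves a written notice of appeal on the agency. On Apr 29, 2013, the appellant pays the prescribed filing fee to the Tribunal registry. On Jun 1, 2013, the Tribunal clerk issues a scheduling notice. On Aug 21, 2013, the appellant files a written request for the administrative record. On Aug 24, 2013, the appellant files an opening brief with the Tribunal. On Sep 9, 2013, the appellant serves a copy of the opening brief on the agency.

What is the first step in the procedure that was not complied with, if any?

Step 3

Step 1: the window is 4–14 days after Mar 7, 2013 (when the determination is issued), so Mar 11, 2013 through Mar 21, 2013; done Mar 17, 2013 — within the window.
Step 2: 36 days after Mar 26, 2013 (end of the 9-day comment period, which began when the notice of appeal is served on Mar 17, 2013) is May 1, 2013; completed Apr 29, 2013, before the deadline.
Step 3: 77 days after Jun 1, 2013 (end of the 33-day review period, which began when the filing fee is paid on Apr 29, 2013) is Aug 17, 2013; not done until Aug 21, 2013, 4 days after the deadline.
The procedure was therefore not followed at step 3.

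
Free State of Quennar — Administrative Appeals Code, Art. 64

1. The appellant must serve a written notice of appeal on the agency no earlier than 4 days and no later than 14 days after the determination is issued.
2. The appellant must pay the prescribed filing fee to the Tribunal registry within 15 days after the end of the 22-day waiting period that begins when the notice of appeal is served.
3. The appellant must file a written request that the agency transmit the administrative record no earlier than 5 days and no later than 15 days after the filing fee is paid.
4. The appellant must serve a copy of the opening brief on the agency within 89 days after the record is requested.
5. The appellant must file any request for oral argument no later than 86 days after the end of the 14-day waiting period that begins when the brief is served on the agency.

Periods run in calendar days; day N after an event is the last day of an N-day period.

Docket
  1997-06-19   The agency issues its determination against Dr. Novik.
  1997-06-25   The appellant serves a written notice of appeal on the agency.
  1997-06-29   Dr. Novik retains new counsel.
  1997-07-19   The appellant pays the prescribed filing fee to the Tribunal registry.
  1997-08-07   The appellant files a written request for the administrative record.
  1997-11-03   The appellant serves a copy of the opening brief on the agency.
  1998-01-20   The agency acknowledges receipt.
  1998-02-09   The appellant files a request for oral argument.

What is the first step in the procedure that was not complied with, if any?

Step 3

(1) the permitted window runs from 1997-06-19 + 4 = 1997-06-23 to 1997-06-19 + 14 = 1997-07-03; done 1997-06-25, which is between those dates.
(2) due by 1997-07-17 + 15 days = 1997-08-01; 1997-07-19 is within that limit.
(3) the permitted window runs from 1997-07-19 + 5 = 1997-07-24 to 1997-07-19 + 15 = 1997-08-03; done 1997-08-07 — 4 days after the window closed.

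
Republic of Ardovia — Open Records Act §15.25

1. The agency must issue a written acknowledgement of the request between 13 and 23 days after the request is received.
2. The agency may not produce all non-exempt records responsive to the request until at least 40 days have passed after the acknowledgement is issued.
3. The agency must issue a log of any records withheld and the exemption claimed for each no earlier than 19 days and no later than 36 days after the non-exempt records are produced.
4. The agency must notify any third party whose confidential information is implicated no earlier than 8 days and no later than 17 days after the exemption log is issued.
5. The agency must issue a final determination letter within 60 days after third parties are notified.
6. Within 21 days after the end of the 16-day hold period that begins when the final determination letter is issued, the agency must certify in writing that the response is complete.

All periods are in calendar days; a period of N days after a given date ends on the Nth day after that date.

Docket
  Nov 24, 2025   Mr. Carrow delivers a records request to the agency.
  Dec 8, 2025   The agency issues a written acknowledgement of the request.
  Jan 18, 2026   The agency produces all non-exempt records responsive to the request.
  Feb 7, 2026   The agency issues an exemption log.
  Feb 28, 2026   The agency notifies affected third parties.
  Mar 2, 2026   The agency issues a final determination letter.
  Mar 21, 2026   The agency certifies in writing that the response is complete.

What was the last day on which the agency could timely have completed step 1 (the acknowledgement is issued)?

Step 1 runs from Nov 24, 2025, when the request is received. The window is 13–23 days after Nov 24, 2025; it closes on Dec 17, 2025.

Dec 17, 2025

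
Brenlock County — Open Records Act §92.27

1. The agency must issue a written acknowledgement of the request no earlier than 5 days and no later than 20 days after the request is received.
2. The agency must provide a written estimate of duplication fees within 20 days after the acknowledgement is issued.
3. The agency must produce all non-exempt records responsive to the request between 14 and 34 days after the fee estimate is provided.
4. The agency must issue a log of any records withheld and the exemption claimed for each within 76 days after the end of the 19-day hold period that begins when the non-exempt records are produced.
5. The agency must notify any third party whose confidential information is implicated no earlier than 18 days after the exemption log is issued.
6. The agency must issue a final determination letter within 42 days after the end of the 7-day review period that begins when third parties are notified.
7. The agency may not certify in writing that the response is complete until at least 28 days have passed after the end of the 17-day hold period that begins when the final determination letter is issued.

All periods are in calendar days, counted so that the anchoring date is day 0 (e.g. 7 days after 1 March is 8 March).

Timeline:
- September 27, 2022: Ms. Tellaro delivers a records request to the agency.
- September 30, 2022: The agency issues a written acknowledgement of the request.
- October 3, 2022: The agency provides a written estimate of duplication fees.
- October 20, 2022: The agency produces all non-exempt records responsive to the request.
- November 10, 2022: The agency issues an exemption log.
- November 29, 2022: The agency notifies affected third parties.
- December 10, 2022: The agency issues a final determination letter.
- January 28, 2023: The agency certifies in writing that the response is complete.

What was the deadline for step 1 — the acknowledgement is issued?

October 17, 2022

Step 1 runs from September 27, 2022, when the request is received. The window is 5–20 days after September 27, 2022; it closes on October 17, 2022.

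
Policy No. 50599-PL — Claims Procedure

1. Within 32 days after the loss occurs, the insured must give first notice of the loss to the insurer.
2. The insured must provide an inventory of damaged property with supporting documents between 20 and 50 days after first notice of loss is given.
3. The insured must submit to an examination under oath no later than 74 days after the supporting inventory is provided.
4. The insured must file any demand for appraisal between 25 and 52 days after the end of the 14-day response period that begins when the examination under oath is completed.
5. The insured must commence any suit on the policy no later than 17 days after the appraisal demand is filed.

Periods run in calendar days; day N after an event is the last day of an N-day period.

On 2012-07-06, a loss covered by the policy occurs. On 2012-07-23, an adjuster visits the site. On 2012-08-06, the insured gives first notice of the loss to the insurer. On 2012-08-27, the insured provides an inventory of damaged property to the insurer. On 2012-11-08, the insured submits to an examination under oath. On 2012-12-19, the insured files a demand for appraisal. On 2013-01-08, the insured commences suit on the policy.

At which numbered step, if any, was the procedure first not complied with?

(1) due by 2012-07-06 + 32 days = 2012-08-07; done 2012-08-06 — timely.
(2) the permitted window runs from 2012-08-06 + 20 = 2012-08-26 to 2012-08-06 + 50 = 2012-09-25; done 2012-08-27 — within the window.
(3) due by 2012-08-27 + 74 days = 2012-11-09; 2012-11-08 is within that limit.
(4) the permitted window runs from 2012-11-22 + 25 = 2012-12-17 to 2012-11-22 + 52 = 2013-01-13; done 2012-12-19 — within the window.
(5) due by 2012-12-19 + 17 days = 2013-01-05; done 2013-01-08 — 3 days late.

Step 5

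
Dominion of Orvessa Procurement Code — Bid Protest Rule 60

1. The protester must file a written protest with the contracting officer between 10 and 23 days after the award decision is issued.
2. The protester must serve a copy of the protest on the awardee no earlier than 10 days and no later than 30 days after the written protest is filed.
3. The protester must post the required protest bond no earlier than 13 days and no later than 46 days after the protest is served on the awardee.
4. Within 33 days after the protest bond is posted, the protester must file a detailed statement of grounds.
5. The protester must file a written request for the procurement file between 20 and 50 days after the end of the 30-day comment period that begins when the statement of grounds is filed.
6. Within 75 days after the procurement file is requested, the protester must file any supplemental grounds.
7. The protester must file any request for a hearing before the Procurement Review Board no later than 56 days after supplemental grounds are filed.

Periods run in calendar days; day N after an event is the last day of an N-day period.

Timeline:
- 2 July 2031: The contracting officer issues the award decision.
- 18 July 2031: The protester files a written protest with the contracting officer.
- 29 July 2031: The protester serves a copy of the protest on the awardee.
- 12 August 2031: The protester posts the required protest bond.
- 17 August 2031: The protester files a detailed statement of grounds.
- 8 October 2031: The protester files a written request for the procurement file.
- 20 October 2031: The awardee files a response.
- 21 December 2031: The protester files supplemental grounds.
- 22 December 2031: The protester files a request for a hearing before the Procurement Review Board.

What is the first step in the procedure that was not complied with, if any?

None — every step was satisfied

(1) the permitted window runs from 2 July 2031 + 10 = 12 July 2031 to 2 July 2031 + 23 = 25 July 2031; done 18 July 2031 — within the window.
(2) the permitted window runs from 18 July 2031 + 10 = 28 July 2031 to 18 July 2031 + 30 = 17 August 2031; done 29 July 2031 — within the window.
(3) the permitted window runs from 29 July 2031 + 13 = 11 August 2031 to 29 July 2031 + 46 = 13 September 2031; done 12 August 2031 — within the window.
(4) due by 12 August 2031 + 33 days = 14 September 2031; completed 17 August 2031, before the deadline.
(5) the permitted window runs from 16 September 2031 + 20 = 6 October 2031 to 16 September 2031 + 50 = 5 November 2031; done 8 October 2031 — within the window.
(6) due by 8 October 2031 + 75 days = 22 December 2031; 21 December 2031 is within that limit.
(7) due by 21 December 2031 + 56 days = 15 February 2032; 22 December 2031 is within that limit.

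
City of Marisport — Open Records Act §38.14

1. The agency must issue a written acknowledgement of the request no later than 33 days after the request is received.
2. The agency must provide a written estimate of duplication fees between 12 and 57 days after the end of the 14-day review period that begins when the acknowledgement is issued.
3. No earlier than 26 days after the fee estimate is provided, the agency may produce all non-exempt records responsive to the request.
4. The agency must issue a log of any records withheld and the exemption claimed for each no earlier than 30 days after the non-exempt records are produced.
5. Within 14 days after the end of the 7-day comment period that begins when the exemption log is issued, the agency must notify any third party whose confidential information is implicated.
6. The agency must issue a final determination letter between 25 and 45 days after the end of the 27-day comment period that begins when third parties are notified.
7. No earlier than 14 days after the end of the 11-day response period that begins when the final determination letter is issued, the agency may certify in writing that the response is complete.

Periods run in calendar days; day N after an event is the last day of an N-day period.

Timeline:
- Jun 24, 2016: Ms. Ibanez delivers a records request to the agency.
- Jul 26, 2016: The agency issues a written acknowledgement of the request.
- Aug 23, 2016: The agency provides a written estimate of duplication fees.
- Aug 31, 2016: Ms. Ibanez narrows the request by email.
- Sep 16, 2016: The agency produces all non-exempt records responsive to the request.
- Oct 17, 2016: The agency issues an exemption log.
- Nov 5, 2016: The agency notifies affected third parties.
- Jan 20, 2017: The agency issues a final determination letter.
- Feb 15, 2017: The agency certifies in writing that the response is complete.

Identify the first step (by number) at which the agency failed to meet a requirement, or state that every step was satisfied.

Step 1 — counting 33 days from Jun 24, 2016 (when the request is received) gives a deadline of Jul 27, 2016; Jul 26, 2016 is within that limit.
Step 2 — 12 and 57 days from Aug 9, 2016 (end of the 14-day review period, which began when the acknowledgement is issued on Jul 26, 2016) are Aug 21, 2016 and Oct 5, 2016 respectively; done Aug 23, 2016 — within the window.
Step 3 — must wait 26 days from Aug 23, 2016 (when the fee estimate is provided), so not before Sep 18, 2016; Sep 16, 2016 is 2 days before the earliest permitted date.

Step 3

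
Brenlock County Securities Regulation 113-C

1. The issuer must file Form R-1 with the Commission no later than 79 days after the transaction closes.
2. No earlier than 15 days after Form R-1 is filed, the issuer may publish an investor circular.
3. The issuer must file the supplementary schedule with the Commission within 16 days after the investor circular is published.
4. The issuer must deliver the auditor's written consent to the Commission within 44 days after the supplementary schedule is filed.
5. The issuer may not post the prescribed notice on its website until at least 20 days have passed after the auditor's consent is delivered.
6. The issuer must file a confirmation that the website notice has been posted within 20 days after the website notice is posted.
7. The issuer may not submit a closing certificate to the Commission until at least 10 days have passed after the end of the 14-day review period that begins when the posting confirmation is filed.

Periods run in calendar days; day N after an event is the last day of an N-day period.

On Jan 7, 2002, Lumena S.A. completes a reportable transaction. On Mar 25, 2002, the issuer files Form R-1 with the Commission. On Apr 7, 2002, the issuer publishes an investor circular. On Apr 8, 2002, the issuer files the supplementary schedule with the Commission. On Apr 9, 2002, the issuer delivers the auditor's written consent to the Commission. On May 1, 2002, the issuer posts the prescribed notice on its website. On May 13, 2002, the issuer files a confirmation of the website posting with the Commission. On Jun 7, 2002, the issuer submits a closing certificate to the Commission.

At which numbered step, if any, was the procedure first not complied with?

Step 1: 79 days after Jan 7, 2002 (when the transaction closes) is Mar 27, 2002; completed Mar 25, 2002, before the deadline.
Step 2: the earliest permitted date is 15 days after Mar 25, 2002 (when Form R-1 is filed), i.e. Apr 9, 2002; Apr 7, 2002 is 2 days before the earliest permitted date.

Step 2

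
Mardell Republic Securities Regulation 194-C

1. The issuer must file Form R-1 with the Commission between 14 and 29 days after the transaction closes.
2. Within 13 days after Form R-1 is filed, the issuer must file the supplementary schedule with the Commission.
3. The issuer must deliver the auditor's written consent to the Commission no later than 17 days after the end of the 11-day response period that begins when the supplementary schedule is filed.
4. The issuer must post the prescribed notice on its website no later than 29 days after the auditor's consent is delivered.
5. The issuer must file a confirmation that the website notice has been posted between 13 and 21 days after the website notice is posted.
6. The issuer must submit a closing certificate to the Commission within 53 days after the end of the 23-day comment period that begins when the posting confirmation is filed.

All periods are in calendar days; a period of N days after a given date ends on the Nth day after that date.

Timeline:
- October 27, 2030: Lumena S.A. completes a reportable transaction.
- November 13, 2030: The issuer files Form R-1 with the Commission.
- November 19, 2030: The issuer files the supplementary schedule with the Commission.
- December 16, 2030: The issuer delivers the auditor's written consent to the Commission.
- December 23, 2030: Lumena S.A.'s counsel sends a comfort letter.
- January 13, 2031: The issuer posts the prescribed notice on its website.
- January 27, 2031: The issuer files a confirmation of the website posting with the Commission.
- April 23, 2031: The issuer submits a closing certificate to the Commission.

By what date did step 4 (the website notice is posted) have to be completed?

Step 4 runs from December 16, 2030, when the auditor's consent is delivered. 29 days after December 16, 2030 is January 14, 2031.

January 14, 2031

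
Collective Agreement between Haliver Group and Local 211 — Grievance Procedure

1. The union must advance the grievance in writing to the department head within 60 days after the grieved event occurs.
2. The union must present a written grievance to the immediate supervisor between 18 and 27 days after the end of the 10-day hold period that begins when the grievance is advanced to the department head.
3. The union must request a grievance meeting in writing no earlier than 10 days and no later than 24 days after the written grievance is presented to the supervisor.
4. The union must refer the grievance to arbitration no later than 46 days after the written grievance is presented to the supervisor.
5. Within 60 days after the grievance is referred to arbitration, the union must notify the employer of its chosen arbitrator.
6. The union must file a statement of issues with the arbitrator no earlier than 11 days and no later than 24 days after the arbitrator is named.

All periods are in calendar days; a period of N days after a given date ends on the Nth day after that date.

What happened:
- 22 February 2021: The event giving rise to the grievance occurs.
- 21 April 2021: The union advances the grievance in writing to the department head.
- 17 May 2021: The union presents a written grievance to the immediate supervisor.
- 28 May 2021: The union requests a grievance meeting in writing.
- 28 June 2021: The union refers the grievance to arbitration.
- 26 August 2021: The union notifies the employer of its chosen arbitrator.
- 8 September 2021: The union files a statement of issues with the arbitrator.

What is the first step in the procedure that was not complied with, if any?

Step 2

Step 1: 60 days after 22 February 2021 (when the grieved event occurs) is 23 April 2021; completed 21 April 2021, before the deadline.
Step 2: the window is 18–27 days after 1 May 2021 (end of the 10-day hold period, which began when the grievance is advanced to the department head on 21 April 2021), so 19 May 2021 through 28 May 2021; 17 May 2021 is 2 days too early.
No need to go further; step 2 was not satisfied.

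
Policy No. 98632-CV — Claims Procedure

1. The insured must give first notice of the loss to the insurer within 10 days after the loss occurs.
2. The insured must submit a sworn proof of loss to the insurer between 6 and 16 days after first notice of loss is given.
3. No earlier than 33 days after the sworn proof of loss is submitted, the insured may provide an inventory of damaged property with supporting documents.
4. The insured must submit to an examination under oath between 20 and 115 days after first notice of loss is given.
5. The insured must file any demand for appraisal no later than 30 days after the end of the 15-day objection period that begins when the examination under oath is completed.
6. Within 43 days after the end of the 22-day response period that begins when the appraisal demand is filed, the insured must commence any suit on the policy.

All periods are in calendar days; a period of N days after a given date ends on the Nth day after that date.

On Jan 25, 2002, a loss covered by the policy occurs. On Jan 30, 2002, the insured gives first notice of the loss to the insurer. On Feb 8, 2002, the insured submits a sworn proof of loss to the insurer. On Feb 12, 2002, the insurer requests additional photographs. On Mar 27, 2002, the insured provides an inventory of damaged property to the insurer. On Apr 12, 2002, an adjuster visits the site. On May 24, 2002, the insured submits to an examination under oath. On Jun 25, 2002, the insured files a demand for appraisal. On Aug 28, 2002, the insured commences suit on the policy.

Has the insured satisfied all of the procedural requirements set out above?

(1) due by Jan 25, 2002 + 10 days = Feb 4, 2002; Jan 30, 2002 is within that limit.
(2) the permitted window runs from Jan 30, 2002 + 6 = Feb 5, 2002 to Jan 30, 2002 + 16 = Feb 15, 2002; Feb 8, 2002 falls inside that range.
(3) permitted from Feb 8, 2002 + 33 days = Mar 13, 2002 onward; done Mar 27, 2002 — permitted.
(4) the permitted window runs from Jan 30, 2002 + 20 = Feb 19, 2002 to Jan 30, 2002 + 115 = May 25, 2002; May 24, 2002 falls inside that range.
(5) due by Jun 8, 2002 + 30 days = Jul 8, 2002; completed Jun 25, 2002, before the deadline.
(6) due by Jul 17, 2002 + 43 days = Aug 29, 2002; Aug 28, 2002 is within that limit.

Yes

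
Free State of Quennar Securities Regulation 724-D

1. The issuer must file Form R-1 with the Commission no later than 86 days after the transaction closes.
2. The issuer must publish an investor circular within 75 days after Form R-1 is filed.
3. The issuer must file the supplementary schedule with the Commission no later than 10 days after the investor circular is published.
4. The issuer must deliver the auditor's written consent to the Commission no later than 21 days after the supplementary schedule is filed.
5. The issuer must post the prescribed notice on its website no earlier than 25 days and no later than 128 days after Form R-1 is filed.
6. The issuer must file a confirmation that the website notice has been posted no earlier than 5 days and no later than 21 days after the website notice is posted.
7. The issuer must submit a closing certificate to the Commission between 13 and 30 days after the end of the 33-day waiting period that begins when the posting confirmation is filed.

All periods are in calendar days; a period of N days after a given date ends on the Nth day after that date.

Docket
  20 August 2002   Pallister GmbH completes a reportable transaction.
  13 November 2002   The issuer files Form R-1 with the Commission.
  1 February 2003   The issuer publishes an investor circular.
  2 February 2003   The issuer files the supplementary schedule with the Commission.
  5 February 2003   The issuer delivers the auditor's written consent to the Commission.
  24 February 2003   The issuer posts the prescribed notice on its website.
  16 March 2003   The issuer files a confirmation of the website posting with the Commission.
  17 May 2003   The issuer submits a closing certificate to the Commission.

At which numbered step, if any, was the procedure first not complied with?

Step 1 — counting 86 days from 20 August 2002 (when the transaction closes) gives a deadline of 14 November 2002; 13 November 2002 is within that limit.
Step 2 — counting 75 days from 13 November 2002 (when Form R-1 is filed) gives a deadline of 27 January 2003; 1 February 2003 misses that deadline by 5 days.
The analysis stops there.

Step 2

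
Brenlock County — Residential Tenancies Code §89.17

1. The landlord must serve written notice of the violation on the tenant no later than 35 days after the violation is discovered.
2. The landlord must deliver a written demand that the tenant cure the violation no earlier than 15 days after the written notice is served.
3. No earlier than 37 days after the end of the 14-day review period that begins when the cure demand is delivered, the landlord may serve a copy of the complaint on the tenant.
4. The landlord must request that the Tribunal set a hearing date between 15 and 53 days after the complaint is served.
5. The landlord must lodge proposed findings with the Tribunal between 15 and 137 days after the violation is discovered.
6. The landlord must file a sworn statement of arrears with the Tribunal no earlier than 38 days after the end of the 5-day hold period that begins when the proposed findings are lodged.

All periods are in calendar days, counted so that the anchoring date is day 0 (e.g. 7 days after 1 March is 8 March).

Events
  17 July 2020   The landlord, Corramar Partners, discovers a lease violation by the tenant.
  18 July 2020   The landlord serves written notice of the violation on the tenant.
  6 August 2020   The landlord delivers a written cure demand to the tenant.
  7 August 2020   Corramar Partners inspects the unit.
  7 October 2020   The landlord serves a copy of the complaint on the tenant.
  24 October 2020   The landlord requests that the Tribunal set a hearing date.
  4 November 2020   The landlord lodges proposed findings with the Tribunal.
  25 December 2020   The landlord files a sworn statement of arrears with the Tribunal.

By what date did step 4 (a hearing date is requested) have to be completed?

Step 4 runs from 7 October 2020, when the complaint is served. The window is 15–53 days after 7 October 2020; it closes on 29 November 2020.

29 November 2020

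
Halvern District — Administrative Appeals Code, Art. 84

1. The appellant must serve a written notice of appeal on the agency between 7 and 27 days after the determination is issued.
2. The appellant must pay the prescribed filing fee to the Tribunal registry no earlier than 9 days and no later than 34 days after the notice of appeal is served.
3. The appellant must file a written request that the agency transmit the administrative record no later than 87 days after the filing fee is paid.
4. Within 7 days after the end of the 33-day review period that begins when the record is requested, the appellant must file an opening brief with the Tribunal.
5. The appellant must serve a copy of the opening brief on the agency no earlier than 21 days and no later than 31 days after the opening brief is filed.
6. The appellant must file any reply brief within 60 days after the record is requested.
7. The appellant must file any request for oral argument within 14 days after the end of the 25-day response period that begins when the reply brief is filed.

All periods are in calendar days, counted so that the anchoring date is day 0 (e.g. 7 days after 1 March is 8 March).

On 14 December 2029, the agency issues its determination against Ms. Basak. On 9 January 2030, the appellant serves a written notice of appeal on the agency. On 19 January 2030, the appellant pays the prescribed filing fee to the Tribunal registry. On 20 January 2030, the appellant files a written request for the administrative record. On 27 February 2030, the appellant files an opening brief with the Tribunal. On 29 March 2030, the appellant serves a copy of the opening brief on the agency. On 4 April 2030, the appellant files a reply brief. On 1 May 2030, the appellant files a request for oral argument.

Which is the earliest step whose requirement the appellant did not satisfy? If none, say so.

Step 1 — 7 and 27 days from 14 December 2029 (when the determination is issued) are 21 December 2029 and 10 January 2030 respectively; 9 January 2030 falls inside that range.
Step 2 — 9 and 34 days from 9 January 2030 (when the notice of appeal is served) are 18 January 2030 and 12 February 2030 respectively; 19 January 2030 falls inside that range.
Step 3 — counting 87 days from 19 January 2030 (when the filing fee is paid) gives a deadline of 16 April 2030; done 20 January 2030 — timely.
Step 4 — counting 7 days from 22 February 2030 (end of the 33-day review period, which began when the record is requested on 20 January 2030) gives a deadline of 1 March 2030; 27 February 2030 is within that limit.
Step 5 — 21 and 31 days from 27 February 2030 (when the opening brief is filed) are 20 March 2030 and 30 March 2030 respectively; done 29 March 2030 — within the window.
Step 6 — counting 60 days from 20 January 2030 (when the record is requested) gives a deadline of 21 March 2030; done 4 April 2030 — 14 days late.
No need to go further; step 6 was not satisfied.

Step 6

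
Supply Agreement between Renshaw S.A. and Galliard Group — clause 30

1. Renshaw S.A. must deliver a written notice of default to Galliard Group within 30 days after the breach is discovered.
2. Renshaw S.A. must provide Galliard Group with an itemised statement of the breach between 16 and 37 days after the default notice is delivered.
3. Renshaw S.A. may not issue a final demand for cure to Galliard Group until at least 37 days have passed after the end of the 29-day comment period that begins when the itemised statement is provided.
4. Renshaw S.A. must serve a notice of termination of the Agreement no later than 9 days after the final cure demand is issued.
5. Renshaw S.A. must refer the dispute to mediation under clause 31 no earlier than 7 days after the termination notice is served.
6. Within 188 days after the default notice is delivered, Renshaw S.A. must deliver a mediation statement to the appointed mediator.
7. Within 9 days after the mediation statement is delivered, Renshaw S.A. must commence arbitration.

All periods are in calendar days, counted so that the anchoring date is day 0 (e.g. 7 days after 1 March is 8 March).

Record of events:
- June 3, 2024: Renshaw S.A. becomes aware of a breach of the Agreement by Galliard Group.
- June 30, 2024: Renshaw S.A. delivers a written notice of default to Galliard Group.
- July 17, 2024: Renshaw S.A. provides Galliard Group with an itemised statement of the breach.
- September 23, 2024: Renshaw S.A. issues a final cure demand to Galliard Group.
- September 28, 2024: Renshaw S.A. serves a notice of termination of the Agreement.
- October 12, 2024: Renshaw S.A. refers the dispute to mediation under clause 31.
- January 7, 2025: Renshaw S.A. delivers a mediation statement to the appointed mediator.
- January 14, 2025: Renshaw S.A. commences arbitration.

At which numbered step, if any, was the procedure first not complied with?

(1) due by June 3, 2024 + 30 days = July 3, 2024; completed June 30, 2024, before the deadline.
(2) the permitted window runs from June 30, 2024 + 16 = July 16, 2024 to June 30, 2024 + 37 = August 6, 2024; done July 17, 2024, which is between those dates.
(3) permitted from August 15, 2024 + 37 days = September 21, 2024 onward; September 23, 2024 is on or after that date.
(4) due by September 23, 2024 + 9 days = October 2, 2024; September 28, 2024 is within that limit.
(5) permitted from September 28, 2024 + 7 days = October 5, 2024 onward; October 12, 2024 is on or after that date.
(6) due by June 30, 2024 + 188 days = January 4, 2025; not done until January 7, 2025, 3 days after the deadline.

Step 6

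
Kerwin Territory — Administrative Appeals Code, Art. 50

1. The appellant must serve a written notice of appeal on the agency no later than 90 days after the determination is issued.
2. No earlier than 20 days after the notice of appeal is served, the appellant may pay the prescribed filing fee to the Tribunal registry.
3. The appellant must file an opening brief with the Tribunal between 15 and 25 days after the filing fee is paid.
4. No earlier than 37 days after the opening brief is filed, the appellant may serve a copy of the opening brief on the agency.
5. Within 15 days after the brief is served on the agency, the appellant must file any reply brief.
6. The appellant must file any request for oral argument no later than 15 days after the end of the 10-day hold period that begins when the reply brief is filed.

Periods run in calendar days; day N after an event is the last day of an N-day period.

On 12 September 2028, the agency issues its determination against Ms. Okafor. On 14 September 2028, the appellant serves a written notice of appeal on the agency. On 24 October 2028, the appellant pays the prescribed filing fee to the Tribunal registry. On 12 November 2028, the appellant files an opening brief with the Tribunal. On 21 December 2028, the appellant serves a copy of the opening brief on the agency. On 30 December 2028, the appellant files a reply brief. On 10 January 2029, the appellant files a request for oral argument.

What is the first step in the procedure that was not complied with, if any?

None — every step was satisfied

(1) due by 12 September 2028 + 90 days = 11 December 2028; completed 14 September 2028, before the deadline.
(2) permitted from 14 September 2028 + 20 days = 4 October 2028 onward; 24 October 2028 is on or after that date.
(3) the permitted window runs from 24 October 2028 + 15 = 8 November 2028 to 24 October 2028 + 25 = 18 November 2028; done 12 November 2028 — within the window.
(4) permitted from 12 November 2028 + 37 days = 19 December 2028 onward; done 21 December 2028 — permitted.
(5) due by 21 December 2028 + 15 days = 5 January 2029; 30 December 2028 is within that limit.
(6) due by 9 January 2029 + 15 days = 24 January 2029; 10 January 2029 is within that limit.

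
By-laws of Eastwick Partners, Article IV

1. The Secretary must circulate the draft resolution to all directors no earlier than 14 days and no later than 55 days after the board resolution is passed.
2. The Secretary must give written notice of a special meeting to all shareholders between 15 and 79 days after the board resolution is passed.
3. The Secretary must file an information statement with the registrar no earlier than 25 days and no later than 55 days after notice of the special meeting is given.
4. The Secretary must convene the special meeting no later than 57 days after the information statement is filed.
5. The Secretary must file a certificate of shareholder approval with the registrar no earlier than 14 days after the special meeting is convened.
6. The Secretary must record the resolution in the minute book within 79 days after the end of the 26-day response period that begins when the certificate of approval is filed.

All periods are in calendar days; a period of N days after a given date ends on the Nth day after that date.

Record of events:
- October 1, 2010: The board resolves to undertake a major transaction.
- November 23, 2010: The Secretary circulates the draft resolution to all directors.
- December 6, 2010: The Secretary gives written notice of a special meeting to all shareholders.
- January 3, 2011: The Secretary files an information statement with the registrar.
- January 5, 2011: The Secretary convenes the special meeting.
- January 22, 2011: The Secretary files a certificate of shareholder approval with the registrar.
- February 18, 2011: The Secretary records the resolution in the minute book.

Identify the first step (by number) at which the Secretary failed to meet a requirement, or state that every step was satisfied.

None — every step was satisfied

Step 1: the window is 14–55 days after October 1, 2010 (when the board resolution is passed), so October 15, 2010 through November 25, 2010; done November 23, 2010, which is between those dates.
Step 2: the window is 15–79 days after October 1, 2010 (when the board resolution is passed), so October 16, 2010 through December 19, 2010; December 6, 2010 falls inside that range.
Step 3: the window is 25–55 days after December 6, 2010 (when notice of the special meeting is given), so December 31, 2010 through January 30, 2011; done January 3, 2011 — within the window.
Step 4: 57 days after January 3, 2011 (when the information statement is filed) is March 1, 2011; completed January 5, 2011, before the deadline.
Step 5: the earliest permitted date is 14 days after January 5, 2011 (when the special meeting is convened), i.e. January 19, 2011; done January 22, 2011, after the minimum wait.
Step 6: 79 days after February 17, 2011 (end of the 26-day response period, which began when the certificate of approval is filed on January 22, 2011) is May 7, 2011; completed February 18, 2011, before the deadline.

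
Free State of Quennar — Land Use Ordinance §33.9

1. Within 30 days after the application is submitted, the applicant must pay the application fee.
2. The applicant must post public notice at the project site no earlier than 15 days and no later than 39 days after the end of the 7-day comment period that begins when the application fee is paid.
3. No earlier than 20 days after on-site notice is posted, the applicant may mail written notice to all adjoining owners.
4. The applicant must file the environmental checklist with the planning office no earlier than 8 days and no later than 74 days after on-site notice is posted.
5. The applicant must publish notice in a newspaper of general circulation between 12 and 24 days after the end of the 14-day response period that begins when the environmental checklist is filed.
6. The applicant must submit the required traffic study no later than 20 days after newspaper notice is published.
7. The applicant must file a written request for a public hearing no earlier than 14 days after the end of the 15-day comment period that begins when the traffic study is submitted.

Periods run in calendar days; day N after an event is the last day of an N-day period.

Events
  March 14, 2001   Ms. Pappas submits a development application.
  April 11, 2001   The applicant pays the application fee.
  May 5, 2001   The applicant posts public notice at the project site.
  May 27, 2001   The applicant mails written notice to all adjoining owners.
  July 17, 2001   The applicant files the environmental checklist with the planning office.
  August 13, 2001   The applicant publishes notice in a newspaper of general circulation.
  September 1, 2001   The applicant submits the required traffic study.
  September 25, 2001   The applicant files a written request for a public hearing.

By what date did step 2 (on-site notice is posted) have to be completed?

The application fee is paid on April 11, 2001; the 7-day comment period therefore ends April 18, 2001, and step 2 runs from that date. The window is 15–39 days after April 18, 2001; it closes on May 27, 2001.

May 27, 2001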